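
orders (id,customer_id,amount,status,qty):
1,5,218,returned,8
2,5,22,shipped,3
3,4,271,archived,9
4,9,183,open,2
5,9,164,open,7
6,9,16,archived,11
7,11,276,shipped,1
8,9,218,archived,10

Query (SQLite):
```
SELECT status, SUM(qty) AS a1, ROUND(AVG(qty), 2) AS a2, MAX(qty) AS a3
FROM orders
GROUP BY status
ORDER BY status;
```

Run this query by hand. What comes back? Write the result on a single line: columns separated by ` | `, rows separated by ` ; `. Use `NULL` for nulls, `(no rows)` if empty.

Group orders by status.
Per group compute: SUM(qty), ROUND(AVG(qty), 2), MAX(qty).
  archived: ids {3, 6, 8} → SUM(qty)=30, ROUND(AVG(qty), 2)=10, MAX(qty)=11
  open: ids {4, 5} → SUM(qty)=9, ROUND(AVG(qty), 2)=4.5, MAX(qty)=7
  returned: ids {1} → SUM(qty)=8, ROUND(AVG(qty), 2)=8, MAX(qty)=8
  shipped: ids {2, 7} → SUM(qty)=4, ROUND(AVG(qty), 2)=2, MAX(qty)=3

archived | 30 | 10 | 11 ; open | 9 | 4.5 | 7 ; returned | 8 | 8 | 8 ; shipped | 4 | 2 | 3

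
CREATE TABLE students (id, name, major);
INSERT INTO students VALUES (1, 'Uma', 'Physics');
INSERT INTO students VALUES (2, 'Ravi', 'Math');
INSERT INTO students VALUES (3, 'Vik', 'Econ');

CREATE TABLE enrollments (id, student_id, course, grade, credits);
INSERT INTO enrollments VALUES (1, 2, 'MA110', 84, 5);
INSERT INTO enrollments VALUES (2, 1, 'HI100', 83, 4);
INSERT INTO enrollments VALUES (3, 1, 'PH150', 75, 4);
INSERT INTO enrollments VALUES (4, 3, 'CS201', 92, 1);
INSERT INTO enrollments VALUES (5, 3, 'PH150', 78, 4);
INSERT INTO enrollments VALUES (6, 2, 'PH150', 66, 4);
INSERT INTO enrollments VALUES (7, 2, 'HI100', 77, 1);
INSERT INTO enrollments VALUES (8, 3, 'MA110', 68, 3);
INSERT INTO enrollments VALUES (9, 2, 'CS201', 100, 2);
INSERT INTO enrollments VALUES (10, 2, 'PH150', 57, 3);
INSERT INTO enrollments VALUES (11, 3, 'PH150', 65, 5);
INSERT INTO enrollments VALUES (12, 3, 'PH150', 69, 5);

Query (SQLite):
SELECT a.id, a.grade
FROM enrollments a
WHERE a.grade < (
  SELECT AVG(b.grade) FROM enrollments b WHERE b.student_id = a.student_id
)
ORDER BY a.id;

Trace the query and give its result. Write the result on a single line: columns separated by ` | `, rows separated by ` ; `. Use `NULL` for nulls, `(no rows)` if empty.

For each enrollments row a, compute AVG(grade) over rows sharing a.student_id.
Keep row a if a.grade < that per-group AVG.
  student_id=1: AVG(grade) = 79.0
  student_id=2: AVG(grade) = 76.8
  student_id=3: AVG(grade) = 74.4

3 | 75 ; 6 | 66 ; 8 | 68 ; 10 | 57 ; 11 | 65 ; 12 | 69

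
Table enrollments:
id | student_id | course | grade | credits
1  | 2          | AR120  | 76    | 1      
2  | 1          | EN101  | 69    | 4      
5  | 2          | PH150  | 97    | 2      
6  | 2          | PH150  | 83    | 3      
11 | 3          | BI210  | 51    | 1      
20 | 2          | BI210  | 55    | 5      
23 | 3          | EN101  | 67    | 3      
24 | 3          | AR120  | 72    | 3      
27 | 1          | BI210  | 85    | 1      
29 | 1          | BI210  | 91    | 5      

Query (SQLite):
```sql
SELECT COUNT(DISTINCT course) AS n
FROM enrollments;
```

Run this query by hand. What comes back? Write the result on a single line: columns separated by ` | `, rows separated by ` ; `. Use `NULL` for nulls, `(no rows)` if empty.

4

Count distinct non-NULL course values.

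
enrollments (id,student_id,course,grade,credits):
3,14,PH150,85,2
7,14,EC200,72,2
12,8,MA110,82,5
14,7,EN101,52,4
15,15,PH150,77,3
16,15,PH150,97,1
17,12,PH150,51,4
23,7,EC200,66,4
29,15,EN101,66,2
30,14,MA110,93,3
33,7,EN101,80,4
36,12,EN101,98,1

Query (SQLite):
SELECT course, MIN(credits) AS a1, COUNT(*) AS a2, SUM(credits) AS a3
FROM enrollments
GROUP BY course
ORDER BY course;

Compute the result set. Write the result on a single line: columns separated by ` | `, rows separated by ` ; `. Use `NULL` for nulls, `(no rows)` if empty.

EC200 | 2 | 2 | 6 ; EN101 | 1 | 4 | 11 ; MA110 | 3 | 2 | 8 ; PH150 | 1 | 4 | 10

Group enrollments by course.
Per group compute: MIN(credits), COUNT(*), SUM(credits).
  EC200: ids {7, 23} → MIN(credits)=2, COUNT(*)=2, SUM(credits)=6
  EN101: ids {14, 29, 33, 36} → MIN(credits)=1, COUNT(*)=4, SUM(credits)=11
  MA110: ids {12, 30} → MIN(credits)=3, COUNT(*)=2, SUM(credits)=8
  PH150: ids {3, 15, 16, 17} → MIN(credits)=1, COUNT(*)=4, SUM(credits)=10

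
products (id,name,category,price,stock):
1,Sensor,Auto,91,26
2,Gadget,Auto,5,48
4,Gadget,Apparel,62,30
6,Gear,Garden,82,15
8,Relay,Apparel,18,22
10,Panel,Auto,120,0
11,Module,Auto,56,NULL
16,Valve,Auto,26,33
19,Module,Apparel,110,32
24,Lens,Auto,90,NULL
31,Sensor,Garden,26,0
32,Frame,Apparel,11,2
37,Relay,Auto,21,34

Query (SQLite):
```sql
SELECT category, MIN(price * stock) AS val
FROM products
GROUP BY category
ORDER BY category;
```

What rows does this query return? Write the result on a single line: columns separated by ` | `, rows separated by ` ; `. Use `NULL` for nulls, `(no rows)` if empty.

Apparel | 22 ; Auto | 0 ; Garden | 0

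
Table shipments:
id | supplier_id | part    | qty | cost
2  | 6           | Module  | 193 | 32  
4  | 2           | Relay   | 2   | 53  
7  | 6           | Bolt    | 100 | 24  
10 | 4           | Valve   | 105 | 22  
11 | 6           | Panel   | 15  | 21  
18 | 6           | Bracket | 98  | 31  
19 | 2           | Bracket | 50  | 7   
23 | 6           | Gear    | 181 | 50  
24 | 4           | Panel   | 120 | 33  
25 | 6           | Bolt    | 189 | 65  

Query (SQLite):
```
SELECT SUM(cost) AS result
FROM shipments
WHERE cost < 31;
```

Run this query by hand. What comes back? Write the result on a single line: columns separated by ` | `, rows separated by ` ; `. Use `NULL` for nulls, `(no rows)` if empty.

74

Rows where cost < 31 → cost values: [24, 22, 21, 7].
SUM of non-NULL values = 74.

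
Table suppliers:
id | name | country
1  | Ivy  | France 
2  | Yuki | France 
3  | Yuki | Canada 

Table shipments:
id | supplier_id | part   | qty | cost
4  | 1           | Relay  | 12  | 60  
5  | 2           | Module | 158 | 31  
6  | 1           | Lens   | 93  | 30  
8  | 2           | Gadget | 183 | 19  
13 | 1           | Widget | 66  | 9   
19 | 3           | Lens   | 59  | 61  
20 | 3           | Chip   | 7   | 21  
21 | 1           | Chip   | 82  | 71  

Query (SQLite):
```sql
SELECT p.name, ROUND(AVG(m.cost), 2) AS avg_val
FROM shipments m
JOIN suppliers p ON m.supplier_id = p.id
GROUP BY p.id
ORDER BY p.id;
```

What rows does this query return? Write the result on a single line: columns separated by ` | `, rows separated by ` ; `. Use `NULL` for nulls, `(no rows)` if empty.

Ivy | 42.5 ; Yuki | 25 ; Yuki | 41

Join each shipments row to its suppliers via supplier_id.
Group joined rows by suppliers.id; compute ROUND(AVG(m.cost), 2) per group.
  1: ids {4, 6, 13, 21} → ROUND(AVG(m.cost), 2)=42.5
  2: ids {5, 8} → ROUND(AVG(m.cost), 2)=25
  3: ids {19, 20} → ROUND(AVG(m.cost), 2)=41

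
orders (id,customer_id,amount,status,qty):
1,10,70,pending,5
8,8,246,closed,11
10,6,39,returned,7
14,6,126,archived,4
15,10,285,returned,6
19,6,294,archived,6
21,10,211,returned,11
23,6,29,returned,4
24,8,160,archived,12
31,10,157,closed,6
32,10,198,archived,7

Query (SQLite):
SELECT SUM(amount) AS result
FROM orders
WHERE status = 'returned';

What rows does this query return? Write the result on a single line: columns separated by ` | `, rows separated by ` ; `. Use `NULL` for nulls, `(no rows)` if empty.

Rows where status='returned' → amount values: [39, 285, 211, 29].
SUM of non-NULL values = 564.

564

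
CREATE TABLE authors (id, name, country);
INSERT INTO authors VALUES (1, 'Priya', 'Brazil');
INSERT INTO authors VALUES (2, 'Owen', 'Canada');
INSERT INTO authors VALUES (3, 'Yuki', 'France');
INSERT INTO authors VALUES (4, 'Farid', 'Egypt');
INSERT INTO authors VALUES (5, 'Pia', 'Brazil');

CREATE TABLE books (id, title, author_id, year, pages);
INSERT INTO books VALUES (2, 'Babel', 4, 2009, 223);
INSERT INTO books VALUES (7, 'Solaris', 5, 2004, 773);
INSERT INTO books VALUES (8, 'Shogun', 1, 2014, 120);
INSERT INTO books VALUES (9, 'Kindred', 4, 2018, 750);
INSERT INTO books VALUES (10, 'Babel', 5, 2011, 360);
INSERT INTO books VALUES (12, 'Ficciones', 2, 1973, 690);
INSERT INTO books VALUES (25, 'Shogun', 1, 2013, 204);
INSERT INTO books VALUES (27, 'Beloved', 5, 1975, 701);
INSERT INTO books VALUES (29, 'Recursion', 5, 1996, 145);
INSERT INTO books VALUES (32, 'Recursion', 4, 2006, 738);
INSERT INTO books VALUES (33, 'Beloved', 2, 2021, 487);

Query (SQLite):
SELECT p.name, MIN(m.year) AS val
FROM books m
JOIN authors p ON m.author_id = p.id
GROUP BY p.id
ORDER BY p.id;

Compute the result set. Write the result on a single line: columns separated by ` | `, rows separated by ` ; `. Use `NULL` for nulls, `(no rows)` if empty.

Join each books row to its authors via author_id.
Group joined rows by authors.id; compute MIN(m.year) per group.
  1: ids {8, 25} → MIN(m.year)=2013
  2: ids {12, 33} → MIN(m.year)=1973
  4: ids {2, 9, 32} → MIN(m.year)=2006
  5: ids {7, 10, 27, 29} → MIN(m.year)=1975

Priya | 2013 ; Owen | 1973 ; Farid | 2006 ; Pia | 1975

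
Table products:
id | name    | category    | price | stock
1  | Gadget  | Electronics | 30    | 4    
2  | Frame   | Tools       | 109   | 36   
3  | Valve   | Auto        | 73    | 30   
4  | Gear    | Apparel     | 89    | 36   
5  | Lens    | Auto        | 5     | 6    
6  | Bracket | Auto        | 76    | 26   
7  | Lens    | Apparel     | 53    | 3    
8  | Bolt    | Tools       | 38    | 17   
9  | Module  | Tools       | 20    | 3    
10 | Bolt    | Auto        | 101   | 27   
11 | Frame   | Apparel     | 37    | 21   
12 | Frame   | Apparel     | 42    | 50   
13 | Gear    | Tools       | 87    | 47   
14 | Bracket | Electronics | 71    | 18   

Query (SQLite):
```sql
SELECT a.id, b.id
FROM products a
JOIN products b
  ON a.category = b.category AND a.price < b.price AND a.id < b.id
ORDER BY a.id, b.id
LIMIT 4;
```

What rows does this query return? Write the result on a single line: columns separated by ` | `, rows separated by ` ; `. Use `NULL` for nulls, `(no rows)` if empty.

1 | 14 ; 3 | 6 ; 3 | 10 ; 5 | 6

Pairs (a,b) with same category, a.price < b.price, a.id < b.id.
category groups: Apparel:{4,7,11,12} Auto:{3,5,6,10} Electronics:{1,14} Tools:{2,8,9,13}
Ordered by (a.id, b.id); first 4.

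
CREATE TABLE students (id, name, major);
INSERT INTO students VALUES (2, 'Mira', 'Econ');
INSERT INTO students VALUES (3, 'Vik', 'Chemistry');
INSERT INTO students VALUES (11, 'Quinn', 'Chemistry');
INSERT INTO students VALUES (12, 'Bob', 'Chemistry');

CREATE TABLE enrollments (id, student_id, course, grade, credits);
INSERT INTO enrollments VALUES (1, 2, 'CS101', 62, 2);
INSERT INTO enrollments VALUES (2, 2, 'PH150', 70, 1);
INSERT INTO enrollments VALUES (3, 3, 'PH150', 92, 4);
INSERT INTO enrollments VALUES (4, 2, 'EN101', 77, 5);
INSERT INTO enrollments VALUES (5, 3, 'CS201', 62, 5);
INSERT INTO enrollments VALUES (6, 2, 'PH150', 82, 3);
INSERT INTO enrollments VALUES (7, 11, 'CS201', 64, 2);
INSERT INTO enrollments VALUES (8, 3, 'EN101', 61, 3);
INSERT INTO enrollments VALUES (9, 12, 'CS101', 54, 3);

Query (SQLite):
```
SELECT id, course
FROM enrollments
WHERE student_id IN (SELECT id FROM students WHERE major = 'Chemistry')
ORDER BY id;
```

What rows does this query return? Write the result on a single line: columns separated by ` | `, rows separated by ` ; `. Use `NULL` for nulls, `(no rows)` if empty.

Inner query: students.id where major = 'Chemistry'.
Outer: keep enrollments rows whose student_id is in that set.
Inner query → {3, 11, 12}

3 | PH150 ; 5 | CS201 ; 7 | CS201 ; 8 | EN101 ; 9 | CS101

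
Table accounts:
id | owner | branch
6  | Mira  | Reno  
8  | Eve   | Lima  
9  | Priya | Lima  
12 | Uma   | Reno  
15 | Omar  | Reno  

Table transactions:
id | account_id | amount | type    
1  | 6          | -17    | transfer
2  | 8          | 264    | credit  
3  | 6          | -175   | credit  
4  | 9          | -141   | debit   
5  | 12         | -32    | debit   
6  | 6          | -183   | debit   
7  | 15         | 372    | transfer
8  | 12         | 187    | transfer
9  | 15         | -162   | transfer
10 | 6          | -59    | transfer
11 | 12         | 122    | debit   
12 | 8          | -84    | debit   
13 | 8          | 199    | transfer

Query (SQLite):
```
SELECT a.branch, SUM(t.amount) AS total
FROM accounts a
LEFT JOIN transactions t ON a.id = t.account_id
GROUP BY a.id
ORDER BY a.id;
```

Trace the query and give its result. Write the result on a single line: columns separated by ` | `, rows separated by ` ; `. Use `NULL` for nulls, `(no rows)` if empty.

LEFT JOIN keeps every accounts row; unmatched ones get NULL for transactions columns.
Group by accounts.id and compute SUM(t.amount). SUM over an all-NULL group is NULL.
  6: ids {1, 3, 6, 10} → SUM(t.amount)=-434
  8: ids {2, 12, 13} → SUM(t.amount)=379
  9: ids {4} → SUM(t.amount)=-141
  12: ids {5, 8, 11} → SUM(t.amount)=277
  15: ids {7, 9} → SUM(t.amount)=210

Reno | -434 ; Lima | 379 ; Lima | -141 ; Reno | 277 ; Reno | 210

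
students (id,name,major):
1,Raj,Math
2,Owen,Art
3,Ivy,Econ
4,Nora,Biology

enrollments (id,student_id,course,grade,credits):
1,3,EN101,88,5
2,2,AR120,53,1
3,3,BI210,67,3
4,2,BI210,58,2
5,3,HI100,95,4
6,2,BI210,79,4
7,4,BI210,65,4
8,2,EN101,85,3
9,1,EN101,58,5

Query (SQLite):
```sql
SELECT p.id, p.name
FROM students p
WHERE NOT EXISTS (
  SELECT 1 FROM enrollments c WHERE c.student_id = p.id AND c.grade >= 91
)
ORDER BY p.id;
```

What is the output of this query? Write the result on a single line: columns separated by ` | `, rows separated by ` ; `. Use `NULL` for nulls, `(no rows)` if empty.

For each students row, check whether any enrollments with matching student_id has grade >= 91.
Keep rows where that is false.

1 | Raj ; 2 | Owen ; 4 | Nora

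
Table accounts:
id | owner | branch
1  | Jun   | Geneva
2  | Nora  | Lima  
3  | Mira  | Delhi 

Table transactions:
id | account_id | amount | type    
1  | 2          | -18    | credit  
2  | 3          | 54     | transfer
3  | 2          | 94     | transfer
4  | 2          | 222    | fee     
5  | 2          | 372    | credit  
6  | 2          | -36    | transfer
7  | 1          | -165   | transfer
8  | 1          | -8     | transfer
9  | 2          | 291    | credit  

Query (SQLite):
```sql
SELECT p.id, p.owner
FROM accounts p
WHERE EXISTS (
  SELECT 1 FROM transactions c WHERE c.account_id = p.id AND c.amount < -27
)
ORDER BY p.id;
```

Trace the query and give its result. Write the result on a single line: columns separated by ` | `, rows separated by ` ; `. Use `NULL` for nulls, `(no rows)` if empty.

1 | Jun ; 2 | Nora

For each accounts row, check whether any transactions with matching account_id has amount < -27.
Keep rows where that is true.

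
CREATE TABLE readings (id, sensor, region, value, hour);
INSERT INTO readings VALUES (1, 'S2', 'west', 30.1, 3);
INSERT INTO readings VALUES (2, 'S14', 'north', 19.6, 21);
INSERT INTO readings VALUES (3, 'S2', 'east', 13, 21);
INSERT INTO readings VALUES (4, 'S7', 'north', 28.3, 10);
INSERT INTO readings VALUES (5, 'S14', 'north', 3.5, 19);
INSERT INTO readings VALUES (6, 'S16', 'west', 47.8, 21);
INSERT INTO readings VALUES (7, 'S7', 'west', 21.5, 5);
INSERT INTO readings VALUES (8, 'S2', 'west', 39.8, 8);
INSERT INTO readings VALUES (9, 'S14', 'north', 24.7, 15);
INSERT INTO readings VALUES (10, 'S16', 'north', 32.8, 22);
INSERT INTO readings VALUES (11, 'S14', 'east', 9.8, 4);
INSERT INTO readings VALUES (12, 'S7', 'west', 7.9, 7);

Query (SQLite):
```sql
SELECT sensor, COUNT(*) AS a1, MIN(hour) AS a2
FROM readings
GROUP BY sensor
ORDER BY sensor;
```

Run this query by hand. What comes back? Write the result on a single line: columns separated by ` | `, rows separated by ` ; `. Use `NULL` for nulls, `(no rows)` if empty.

S14 | 4 | 4 ; S16 | 2 | 21 ; S2 | 3 | 3 ; S7 | 3 | 5

Group readings by sensor.
Per group compute: COUNT(*), MIN(hour).
  S14: ids {2, 5, 9, 11} → COUNT(*)=4, MIN(hour)=4
  S16: ids {6, 10} → COUNT(*)=2, MIN(hour)=21
  S2: ids {1, 3, 8} → COUNT(*)=3, MIN(hour)=3
  S7: ids {4, 7, 12} → COUNT(*)=3, MIN(hour)=5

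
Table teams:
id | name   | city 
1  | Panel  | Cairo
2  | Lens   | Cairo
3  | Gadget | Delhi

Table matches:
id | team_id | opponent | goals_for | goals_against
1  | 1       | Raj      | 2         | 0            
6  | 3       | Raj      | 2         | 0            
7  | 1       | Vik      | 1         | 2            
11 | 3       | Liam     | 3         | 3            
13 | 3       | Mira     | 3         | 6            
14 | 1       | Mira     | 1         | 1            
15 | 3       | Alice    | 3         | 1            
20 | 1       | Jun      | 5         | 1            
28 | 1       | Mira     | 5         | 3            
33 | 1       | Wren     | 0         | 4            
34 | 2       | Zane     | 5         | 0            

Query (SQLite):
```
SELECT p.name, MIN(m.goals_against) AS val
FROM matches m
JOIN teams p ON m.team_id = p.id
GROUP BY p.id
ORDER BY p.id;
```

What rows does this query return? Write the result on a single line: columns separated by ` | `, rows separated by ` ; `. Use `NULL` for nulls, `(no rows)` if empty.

Panel | 0 ; Lens | 0 ; Gadget | 0

Join each matches row to its teams via team_id.
Group joined rows by teams.id; compute MIN(m.goals_against) per group.
  1: ids {1, 7, 14, 20, 28, 33} → MIN(m.goals_against)=0
  2: ids {34} → MIN(m.goals_against)=0
  3: ids {6, 11, 13, 15} → MIN(m.goals_against)=0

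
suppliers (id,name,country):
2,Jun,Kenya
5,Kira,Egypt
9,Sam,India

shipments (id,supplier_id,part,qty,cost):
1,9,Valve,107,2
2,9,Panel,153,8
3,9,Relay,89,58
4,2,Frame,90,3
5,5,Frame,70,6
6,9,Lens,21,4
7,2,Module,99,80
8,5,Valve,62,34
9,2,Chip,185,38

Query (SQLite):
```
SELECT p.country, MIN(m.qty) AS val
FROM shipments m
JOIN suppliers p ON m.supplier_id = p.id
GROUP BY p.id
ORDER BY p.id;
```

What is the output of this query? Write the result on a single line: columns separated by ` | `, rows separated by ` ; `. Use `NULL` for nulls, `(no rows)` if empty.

Join each shipments row to its suppliers via supplier_id.
Group joined rows by suppliers.id; compute MIN(m.qty) per group.
  2: ids {4, 7, 9} → MIN(m.qty)=90
  5: ids {5, 8} → MIN(m.qty)=62
  9: ids {1, 2, 3, 6} → MIN(m.qty)=21

Kenya | 90 ; Egypt | 62 ; India | 21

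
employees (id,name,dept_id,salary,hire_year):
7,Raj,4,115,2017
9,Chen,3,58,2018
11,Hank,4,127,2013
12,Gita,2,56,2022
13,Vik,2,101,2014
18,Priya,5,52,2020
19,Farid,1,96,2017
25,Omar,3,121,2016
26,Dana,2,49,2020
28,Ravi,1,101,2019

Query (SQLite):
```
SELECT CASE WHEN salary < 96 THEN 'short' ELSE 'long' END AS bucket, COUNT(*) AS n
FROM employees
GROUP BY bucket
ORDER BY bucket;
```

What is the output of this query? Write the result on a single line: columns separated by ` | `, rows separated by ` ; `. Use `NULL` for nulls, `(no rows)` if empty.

Bucket rows by salary < 96 → 'short' else 'long'; count each bucket.

long | 6 ; short | 4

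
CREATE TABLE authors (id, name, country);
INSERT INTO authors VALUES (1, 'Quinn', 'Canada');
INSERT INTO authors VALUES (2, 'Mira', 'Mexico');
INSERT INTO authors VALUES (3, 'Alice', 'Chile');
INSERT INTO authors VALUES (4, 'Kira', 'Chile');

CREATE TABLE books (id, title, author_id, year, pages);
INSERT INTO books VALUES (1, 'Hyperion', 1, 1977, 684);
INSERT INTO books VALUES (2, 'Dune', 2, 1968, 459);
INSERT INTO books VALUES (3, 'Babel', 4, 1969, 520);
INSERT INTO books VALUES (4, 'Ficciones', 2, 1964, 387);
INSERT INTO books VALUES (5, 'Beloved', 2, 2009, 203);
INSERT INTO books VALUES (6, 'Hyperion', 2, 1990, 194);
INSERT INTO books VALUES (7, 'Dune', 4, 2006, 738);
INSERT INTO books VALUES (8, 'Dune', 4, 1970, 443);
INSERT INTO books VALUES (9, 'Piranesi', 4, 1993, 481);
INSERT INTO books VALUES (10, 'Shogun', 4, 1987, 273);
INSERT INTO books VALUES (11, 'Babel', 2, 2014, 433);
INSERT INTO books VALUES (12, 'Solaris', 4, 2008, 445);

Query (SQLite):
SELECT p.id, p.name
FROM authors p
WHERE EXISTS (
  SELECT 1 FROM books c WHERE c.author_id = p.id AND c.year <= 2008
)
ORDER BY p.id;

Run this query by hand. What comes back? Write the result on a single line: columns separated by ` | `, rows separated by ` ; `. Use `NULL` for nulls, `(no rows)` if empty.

1 | Quinn ; 2 | Mira ; 4 | Kira

For each authors row, check whether any books with matching author_id has year <= 2008.
Keep rows where that is true.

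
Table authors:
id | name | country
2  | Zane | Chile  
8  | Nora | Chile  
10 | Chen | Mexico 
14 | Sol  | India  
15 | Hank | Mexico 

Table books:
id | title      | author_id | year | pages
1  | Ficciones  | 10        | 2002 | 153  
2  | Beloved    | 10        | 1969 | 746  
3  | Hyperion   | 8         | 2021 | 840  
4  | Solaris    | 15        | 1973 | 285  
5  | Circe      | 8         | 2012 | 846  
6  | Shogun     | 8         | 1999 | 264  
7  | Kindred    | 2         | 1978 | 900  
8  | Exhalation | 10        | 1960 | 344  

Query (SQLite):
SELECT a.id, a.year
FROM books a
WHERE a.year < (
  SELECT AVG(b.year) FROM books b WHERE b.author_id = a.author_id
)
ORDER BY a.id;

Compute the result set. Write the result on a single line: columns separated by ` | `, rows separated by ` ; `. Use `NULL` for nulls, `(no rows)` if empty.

2 | 1969 ; 6 | 1999 ; 8 | 1960

For each books row a, compute AVG(year) over rows sharing a.author_id.
Keep row a if a.year < that per-group AVG.
  author_id=2: AVG(year) = 1978.0
  author_id=8: AVG(year) = 2010.666667
  author_id=10: AVG(year) = 1977.0
  author_id=15: AVG(year) = 1973.0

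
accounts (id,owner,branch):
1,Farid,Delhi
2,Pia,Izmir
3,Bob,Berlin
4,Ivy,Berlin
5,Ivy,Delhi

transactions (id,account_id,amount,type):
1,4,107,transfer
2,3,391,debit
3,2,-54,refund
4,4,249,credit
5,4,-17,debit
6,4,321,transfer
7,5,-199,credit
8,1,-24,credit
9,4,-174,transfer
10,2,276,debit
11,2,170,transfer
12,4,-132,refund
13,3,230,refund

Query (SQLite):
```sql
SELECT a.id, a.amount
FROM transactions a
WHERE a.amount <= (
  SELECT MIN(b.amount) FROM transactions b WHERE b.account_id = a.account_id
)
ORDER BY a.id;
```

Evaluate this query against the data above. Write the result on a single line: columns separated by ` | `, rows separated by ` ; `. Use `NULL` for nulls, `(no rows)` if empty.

3 | -54 ; 7 | -199 ; 8 | -24 ; 9 | -174 ; 13 | 230

For each transactions row a, compute MIN(amount) over rows sharing a.account_id.
Keep row a if a.amount <= that per-group MIN.
  account_id=1: MIN(amount) = -24
  account_id=2: MIN(amount) = -54
  account_id=3: MIN(amount) = 230
  account_id=4: MIN(amount) = -174
  account_id=5: MIN(amount) = -199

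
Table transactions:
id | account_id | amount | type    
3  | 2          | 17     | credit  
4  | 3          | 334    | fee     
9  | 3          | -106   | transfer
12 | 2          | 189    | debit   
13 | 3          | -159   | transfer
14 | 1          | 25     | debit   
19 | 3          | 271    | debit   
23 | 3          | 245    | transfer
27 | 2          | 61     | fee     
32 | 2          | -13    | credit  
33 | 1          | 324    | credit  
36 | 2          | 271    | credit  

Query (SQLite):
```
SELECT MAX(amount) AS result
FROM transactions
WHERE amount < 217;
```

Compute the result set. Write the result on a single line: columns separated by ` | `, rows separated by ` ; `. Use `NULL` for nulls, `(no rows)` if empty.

189

Rows where amount < 217 → amount values: [17, -106, 189, -159, 25, 61, -13].
MAX of non-NULL values = 189.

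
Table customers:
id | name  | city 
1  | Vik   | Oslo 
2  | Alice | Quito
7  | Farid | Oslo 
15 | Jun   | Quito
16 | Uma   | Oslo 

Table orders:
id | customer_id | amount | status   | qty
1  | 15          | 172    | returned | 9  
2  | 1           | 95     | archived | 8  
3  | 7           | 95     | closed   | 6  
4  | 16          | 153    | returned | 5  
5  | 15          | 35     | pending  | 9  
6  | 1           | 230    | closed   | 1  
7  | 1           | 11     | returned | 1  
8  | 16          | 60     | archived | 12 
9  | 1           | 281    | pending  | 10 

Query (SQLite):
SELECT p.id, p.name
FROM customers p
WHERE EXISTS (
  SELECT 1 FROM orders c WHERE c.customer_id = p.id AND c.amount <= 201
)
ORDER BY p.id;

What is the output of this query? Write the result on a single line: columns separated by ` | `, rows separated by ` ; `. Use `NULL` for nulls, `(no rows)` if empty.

For each customers row, check whether any orders with matching customer_id has amount <= 201.
Keep rows where that is true.

1 | Vik ; 7 | Farid ; 15 | Jun ; 16 | Uma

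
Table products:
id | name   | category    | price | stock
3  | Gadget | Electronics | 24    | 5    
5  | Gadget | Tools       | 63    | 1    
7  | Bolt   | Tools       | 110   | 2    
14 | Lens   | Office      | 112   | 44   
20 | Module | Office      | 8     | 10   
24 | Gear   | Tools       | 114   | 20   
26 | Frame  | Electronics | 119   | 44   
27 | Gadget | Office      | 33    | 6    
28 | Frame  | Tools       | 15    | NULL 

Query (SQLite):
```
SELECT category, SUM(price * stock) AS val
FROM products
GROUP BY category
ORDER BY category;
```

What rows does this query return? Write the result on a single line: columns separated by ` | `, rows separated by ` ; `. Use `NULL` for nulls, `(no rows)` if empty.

Electronics | 5356 ; Office | 5206 ; Tools | 2563

For each row compute price * stock.
Group by category; take SUM of the expression per group.
  Electronics: ids {3, 26} → SUM(price * stock)=5356
  Office: ids {14, 20, 27} → SUM(price * stock)=5206
  Tools: ids {5, 7, 24, 28} → SUM(price * stock)=2563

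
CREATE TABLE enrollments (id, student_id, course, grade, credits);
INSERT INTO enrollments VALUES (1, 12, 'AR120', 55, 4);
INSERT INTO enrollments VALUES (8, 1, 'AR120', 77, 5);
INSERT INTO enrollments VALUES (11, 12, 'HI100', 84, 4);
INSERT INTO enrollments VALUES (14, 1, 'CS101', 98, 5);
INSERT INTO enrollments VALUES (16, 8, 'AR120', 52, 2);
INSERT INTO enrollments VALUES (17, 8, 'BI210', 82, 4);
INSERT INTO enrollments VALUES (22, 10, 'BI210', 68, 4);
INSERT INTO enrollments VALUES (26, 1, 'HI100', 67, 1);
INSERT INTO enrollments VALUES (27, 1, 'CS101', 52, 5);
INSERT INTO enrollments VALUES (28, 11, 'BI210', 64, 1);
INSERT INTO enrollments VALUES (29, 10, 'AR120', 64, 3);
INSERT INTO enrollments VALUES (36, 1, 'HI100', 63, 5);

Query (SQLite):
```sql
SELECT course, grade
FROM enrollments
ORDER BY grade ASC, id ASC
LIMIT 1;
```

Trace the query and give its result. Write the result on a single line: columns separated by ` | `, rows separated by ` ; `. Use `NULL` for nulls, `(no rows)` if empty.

Sort by grade asc, tiebreak id asc: (52, id=16), (52, id=27), (55, id=1), (63, id=36) …. Take first 1.

AR120 | 52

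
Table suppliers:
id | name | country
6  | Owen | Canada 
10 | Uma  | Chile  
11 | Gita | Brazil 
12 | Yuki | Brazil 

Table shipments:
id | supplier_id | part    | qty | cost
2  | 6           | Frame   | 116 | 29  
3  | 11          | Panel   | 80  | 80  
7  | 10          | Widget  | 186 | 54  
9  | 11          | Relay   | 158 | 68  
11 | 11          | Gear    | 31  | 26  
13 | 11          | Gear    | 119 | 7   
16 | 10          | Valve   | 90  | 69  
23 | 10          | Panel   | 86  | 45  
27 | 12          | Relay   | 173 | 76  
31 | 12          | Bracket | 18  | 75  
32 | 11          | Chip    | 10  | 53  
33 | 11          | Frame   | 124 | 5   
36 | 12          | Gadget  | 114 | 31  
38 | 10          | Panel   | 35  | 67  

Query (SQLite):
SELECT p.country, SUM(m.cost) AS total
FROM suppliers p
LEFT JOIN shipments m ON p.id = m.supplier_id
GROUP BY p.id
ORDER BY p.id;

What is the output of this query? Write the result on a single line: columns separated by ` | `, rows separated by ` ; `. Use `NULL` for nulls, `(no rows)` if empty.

Canada | 29 ; Chile | 235 ; Brazil | 239 ; Brazil | 182

LEFT JOIN keeps every suppliers row; unmatched ones get NULL for shipments columns.
Group by suppliers.id and compute SUM(m.cost). SUM over an all-NULL group is NULL.
  6: ids {2} → SUM(m.cost)=29
  10: ids {7, 16, 23, 38} → SUM(m.cost)=235
  11: ids {3, 9, 11, 13, 32, 33} → SUM(m.cost)=239
  12: ids {27, 31, 36} → SUM(m.cost)=182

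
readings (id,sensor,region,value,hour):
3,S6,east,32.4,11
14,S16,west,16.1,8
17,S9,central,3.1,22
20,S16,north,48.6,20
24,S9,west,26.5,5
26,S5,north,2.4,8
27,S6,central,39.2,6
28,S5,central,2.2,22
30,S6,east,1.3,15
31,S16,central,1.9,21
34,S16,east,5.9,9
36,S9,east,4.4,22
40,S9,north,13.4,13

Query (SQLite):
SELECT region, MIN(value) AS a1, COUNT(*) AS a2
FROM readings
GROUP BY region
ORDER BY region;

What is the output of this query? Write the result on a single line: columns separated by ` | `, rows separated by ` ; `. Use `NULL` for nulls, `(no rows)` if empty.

central | 1.9 | 4 ; east | 1.3 | 4 ; north | 2.4 | 3 ; west | 16.1 | 2

Group readings by region.
Per group compute: MIN(value), COUNT(*).
  central: ids {17, 27, 28, 31} → MIN(value)=1.9, COUNT(*)=4
  east: ids {3, 30, 34, 36} → MIN(value)=1.3, COUNT(*)=4
  north: ids {20, 26, 40} → MIN(value)=2.4, COUNT(*)=3
  west: ids {14, 24} → MIN(value)=16.1, COUNT(*)=2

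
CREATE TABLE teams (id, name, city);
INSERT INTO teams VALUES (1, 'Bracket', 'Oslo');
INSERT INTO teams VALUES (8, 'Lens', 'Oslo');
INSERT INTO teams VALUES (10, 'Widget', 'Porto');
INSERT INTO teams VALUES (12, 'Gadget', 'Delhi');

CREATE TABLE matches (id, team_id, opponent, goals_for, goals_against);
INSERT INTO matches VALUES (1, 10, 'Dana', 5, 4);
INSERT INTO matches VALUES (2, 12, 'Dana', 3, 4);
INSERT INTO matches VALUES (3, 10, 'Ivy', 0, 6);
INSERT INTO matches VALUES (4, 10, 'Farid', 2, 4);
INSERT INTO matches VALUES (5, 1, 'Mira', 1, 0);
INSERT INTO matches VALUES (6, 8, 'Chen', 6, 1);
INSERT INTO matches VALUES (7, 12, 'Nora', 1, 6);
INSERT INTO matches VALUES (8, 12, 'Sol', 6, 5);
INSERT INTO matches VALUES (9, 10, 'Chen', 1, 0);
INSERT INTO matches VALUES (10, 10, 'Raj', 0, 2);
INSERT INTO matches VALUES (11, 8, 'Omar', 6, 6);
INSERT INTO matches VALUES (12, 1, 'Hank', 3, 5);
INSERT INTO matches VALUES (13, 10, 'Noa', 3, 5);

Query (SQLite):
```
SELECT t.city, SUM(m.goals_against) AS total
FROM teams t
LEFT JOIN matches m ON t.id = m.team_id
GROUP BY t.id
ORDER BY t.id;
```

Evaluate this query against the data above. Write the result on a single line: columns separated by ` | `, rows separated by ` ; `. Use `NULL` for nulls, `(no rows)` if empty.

LEFT JOIN keeps every teams row; unmatched ones get NULL for matches columns.
Group by teams.id and compute SUM(m.goals_against). SUM over an all-NULL group is NULL.
  1: ids {5, 12} → SUM(m.goals_against)=5
  8: ids {6, 11} → SUM(m.goals_against)=7
  10: ids {1, 3, 4, 9, 10, 13} → SUM(m.goals_against)=21
  12: ids {2, 7, 8} → SUM(m.goals_against)=15

Oslo | 5 ; Oslo | 7 ; Porto | 21 ; Delhi | 15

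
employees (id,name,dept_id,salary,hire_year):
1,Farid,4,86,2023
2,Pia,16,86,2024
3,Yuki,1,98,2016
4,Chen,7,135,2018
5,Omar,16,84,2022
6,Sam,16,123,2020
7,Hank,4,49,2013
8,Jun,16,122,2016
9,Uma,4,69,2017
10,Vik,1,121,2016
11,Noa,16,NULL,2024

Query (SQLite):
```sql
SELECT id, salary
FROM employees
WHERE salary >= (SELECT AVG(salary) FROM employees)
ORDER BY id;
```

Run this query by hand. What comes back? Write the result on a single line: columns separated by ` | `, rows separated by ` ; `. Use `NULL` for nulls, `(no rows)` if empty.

3 | 98 ; 4 | 135 ; 6 | 123 ; 8 | 122 ; 10 | 121

Scalar subquery: AVG(salary) over all employees rows = 97.3.
Keep rows where salary >= that value.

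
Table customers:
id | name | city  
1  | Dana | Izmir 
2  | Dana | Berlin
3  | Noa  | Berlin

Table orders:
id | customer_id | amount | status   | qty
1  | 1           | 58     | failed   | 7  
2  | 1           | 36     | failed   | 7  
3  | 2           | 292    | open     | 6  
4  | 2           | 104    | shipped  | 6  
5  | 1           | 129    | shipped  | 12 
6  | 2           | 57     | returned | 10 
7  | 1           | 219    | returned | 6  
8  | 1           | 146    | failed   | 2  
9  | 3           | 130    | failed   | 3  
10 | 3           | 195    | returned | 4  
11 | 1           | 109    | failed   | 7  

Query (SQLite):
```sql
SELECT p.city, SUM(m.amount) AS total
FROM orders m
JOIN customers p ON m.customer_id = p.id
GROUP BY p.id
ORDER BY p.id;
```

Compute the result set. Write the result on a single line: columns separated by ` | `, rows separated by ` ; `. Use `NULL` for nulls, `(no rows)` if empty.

Izmir | 697 ; Berlin | 453 ; Berlin | 325

Join each orders row to its customers via customer_id.
Group joined rows by customers.id; compute SUM(m.amount) per group.
  1: ids {1, 2, 5, 7, 8, 11} → SUM(m.amount)=697
  2: ids {3, 4, 6} → SUM(m.amount)=453
  3: ids {9, 10} → SUM(m.amount)=325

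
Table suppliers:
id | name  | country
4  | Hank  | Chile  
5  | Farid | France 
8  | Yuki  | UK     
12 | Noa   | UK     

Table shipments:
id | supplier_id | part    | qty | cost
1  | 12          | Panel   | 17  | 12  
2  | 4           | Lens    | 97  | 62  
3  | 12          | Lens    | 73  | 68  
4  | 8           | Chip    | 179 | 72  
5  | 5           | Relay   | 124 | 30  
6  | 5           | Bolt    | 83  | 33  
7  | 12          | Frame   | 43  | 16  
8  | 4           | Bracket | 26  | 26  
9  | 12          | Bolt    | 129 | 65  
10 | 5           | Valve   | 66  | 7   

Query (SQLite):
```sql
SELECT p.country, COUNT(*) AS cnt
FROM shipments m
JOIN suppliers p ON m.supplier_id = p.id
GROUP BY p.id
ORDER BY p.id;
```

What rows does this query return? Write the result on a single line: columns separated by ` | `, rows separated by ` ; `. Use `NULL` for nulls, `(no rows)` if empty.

Chile | 2 ; France | 3 ; UK | 1 ; UK | 4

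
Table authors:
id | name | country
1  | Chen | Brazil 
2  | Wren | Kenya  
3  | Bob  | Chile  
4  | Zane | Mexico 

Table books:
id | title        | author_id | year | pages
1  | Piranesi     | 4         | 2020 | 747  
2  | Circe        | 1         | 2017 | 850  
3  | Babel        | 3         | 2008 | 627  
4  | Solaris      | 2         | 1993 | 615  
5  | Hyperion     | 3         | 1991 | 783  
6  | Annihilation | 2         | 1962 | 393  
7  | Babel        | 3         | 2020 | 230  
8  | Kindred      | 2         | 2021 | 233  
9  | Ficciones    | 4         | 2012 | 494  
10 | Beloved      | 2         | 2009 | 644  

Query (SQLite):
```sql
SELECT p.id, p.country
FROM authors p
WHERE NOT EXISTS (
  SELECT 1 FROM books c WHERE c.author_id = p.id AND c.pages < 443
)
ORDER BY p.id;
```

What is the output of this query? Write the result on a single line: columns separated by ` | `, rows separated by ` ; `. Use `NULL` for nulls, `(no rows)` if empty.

1 | Brazil ; 4 | Mexico

For each authors row, check whether any books with matching author_id has pages < 443.
Keep rows where that is false.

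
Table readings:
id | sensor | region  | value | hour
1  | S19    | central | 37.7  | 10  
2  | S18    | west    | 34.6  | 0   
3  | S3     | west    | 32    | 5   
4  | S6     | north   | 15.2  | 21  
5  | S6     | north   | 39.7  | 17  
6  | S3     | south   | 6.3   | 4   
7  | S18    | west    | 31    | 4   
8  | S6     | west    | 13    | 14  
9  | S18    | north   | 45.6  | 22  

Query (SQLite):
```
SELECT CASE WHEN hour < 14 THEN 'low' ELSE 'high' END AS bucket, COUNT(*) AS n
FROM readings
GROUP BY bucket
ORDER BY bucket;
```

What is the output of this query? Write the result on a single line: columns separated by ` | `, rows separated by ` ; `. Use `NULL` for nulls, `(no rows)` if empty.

high | 4 ; low | 5

Bucket rows by hour < 14 → 'low' else 'high'; count each bucket.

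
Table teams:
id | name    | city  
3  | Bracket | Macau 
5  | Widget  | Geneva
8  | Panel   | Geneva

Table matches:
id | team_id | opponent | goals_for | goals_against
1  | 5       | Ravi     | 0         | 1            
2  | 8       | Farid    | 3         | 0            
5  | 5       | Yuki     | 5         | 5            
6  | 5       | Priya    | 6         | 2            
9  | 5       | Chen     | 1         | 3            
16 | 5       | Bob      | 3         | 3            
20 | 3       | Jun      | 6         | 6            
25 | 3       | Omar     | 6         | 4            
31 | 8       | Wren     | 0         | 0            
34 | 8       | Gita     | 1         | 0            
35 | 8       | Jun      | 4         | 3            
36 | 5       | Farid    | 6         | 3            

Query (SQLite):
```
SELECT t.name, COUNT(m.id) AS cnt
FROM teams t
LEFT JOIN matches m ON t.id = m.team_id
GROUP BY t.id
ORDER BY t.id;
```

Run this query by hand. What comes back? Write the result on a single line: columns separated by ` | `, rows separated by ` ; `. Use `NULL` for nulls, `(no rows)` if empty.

LEFT JOIN keeps every teams row; unmatched ones get NULL for matches columns.
Group by teams.id and compute COUNT(m.id). COUNT(col) of an all-NULL group is 0.
  3: ids {20, 25} → COUNT(m.id)=2
  5: ids {1, 5, 6, 9, 16, 36} → COUNT(m.id)=6
  8: ids {2, 31, 34, 35} → COUNT(m.id)=4

Bracket | 2 ; Widget | 6 ; Panel | 4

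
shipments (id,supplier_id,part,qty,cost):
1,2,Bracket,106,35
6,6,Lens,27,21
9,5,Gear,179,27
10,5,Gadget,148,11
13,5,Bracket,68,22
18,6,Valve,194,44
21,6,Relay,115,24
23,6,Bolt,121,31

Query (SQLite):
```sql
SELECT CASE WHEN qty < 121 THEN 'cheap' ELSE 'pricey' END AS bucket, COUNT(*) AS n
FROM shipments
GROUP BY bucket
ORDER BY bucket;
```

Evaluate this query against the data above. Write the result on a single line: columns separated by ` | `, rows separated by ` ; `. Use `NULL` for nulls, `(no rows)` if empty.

cheap | 4 ; pricey | 4

Bucket rows by qty < 121 → 'cheap' else 'pricey'; count each bucket.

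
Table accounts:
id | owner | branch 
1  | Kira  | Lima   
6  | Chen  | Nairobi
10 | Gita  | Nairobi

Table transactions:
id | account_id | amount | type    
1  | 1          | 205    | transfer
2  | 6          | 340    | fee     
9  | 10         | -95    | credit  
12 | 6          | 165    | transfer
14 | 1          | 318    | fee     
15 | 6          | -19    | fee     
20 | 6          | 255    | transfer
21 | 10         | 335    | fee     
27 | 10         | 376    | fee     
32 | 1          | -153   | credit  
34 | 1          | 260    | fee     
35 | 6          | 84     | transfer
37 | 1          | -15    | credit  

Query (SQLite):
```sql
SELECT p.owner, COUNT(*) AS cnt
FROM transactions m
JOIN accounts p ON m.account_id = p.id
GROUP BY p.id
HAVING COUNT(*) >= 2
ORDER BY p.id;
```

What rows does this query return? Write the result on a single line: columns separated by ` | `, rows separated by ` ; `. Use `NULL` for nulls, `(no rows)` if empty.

Join each transactions row to its accounts via account_id.
Group joined rows by accounts.id; compute COUNT(*) per group.
HAVING: keep groups with count ≥ 2.
  1: ids {1, 14, 32, 34, 37} → COUNT(*)=5
  6: ids {2, 12, 15, 20, 35} → COUNT(*)=5
  10: ids {9, 21, 27} → COUNT(*)=3

Kira | 5 ; Chen | 5 ; Gita | 3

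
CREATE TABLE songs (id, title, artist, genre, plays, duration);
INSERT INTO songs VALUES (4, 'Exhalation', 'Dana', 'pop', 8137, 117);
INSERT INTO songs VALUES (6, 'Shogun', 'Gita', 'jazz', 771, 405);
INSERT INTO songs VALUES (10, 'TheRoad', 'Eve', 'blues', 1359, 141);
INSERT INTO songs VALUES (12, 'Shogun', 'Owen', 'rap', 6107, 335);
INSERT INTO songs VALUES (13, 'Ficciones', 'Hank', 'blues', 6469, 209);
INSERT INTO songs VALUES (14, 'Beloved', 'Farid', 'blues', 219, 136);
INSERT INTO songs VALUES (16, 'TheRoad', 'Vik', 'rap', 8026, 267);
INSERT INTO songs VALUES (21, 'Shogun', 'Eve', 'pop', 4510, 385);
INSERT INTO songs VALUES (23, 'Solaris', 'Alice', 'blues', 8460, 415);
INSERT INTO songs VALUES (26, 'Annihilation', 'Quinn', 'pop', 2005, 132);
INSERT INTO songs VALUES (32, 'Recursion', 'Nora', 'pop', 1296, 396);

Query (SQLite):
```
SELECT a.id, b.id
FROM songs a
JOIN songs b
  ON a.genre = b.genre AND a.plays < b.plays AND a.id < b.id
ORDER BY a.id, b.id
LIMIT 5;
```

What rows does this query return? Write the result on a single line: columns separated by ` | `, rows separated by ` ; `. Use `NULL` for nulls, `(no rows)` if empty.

10 | 13 ; 10 | 23 ; 12 | 16 ; 13 | 23 ; 14 | 23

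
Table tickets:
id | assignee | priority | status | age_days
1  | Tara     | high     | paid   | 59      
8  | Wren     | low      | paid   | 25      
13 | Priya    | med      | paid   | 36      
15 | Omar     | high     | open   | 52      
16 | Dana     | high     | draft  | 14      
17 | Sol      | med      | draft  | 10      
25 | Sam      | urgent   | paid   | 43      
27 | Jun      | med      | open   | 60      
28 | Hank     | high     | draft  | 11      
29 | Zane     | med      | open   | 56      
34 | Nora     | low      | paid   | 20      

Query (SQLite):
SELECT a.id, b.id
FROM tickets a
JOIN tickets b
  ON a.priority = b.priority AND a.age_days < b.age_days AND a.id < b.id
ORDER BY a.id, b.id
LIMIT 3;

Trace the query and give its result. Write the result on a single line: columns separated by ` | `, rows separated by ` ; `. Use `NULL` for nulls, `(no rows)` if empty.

Pairs (a,b) with same priority, a.age_days < b.age_days, a.id < b.id.
priority groups: high:{1,15,16,28} low:{8,34} med:{13,17,27,29} urgent:{25}
Ordered by (a.id, b.id); first 3.

13 | 27 ; 13 | 29 ; 17 | 27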